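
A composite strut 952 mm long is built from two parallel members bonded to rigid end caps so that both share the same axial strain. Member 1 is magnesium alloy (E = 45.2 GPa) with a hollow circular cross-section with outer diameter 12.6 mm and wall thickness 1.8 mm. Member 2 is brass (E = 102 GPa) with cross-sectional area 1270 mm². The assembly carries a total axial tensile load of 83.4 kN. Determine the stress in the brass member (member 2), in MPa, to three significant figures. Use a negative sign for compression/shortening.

64.3 MPa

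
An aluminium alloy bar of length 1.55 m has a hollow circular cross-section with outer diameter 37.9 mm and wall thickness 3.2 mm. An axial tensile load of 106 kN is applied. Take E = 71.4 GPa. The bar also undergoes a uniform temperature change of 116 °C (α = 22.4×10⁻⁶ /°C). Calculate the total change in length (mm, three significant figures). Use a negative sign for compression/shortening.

A = 348.8 mm².
δ_mech = NL/(AE) = 106000·1550/(348.8·71400) = 6.596 mm.
δ_thermal = αLΔT = 22.4e-6·1550·116 = 4.028 mm.
δ = δ_mech + δ_thermal = 10.62 mm.

10.6 mm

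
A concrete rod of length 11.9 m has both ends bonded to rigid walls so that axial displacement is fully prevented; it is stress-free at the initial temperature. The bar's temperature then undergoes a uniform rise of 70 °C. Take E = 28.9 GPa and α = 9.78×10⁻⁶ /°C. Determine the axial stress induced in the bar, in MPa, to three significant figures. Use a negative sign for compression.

-19.8 MPa

Free thermal expansion αLΔT = 9.78e-6 · 11900 · 70 = 8.147 mm.
The walls impose strain ε = −(8.147)/11900 = -6.8460e-04; σ = Eε = 28900 · -6.8460e-04 = -19.78 MPa.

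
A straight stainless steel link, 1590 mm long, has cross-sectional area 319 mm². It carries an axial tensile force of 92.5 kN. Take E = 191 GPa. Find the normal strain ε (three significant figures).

0.00152

σ = N/A = 290 MPa; ε = σ/E = 290/191000 = 1.518e-03.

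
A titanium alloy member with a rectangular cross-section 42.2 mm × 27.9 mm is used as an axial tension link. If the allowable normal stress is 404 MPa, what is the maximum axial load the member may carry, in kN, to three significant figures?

476 kN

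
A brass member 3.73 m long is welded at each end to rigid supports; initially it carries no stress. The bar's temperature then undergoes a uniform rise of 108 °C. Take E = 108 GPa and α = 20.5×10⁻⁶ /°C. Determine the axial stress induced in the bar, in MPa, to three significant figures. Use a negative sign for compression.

-239 MPa

Free thermal expansion αLΔT = 20.5e-6 · 3730 · 108 = 8.258 mm.
The walls impose strain ε = −(8.258)/3730 = -2.2140e-03; σ = Eε = 108000 · -2.2140e-03 = -239.1 MPa.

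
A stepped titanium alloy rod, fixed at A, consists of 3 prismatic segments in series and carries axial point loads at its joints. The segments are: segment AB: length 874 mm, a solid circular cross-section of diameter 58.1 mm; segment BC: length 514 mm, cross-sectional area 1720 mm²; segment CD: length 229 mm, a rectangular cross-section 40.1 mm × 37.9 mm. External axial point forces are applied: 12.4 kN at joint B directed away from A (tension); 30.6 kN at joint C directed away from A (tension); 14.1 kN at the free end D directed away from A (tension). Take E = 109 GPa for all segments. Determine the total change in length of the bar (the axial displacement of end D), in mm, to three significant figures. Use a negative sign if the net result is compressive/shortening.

0.315 mm

Internal axial forces (sectioning from the free end, tension +): N_CD = 14.1 kN, N_BC = 44.7 kN, N_AB = 57.1 kN.
A_AB = 2651 mm².
A_CD = 1520 mm².
δ_AB = 57100·874/(2651·109000) = 0.1727 mm
δ_BC = 44700·514/(1720·109000) = 0.1226 mm
δ_CD = 14100·229/(1520·109000) = 0.01949 mm
δ = Σδ_i = 0.3147 mm.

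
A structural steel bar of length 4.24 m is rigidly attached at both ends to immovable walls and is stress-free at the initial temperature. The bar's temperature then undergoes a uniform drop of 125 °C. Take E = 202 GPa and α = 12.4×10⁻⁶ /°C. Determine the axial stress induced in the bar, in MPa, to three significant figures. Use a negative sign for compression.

313 MPa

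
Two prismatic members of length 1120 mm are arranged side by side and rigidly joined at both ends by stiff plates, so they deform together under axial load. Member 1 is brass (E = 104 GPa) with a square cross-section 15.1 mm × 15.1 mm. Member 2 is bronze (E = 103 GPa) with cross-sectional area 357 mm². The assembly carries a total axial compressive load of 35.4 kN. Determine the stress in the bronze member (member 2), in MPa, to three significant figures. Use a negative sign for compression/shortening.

A_1 = 228 mm².
Equal strain + equilibrium ⇒ each member carries load in proportion to AE: A₁E₁ = 23710000 N, A₂E₂ = 36770000 N, ΣAE = 60480000 N.
σ₂ = P·E₂/ΣAE = -35400·103000/60480000 = -60.28 MPa.

-60.3 MPa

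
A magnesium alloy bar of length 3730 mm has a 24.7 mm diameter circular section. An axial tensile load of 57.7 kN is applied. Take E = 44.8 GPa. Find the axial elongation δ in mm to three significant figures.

A = 479.2 mm².
δ_mech = NL/(AE) = 57700·3730/(479.2·44800) = 10.03 mm.

10.0 mm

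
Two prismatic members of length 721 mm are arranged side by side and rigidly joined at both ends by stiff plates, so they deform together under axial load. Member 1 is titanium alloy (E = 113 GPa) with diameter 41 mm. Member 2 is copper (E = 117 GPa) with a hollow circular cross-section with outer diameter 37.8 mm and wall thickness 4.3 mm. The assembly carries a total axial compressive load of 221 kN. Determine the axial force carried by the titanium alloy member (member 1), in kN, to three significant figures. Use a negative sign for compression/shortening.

A_1 = 1320 mm².
A_2 = 452.5 mm².
Equal strain + equilibrium ⇒ each member carries load in proportion to AE: A₁E₁ = 149200000 N, A₂E₂ = 52950000 N, ΣAE = 202100000 N.
F₁ = P·A₁E₁/ΣAE = -221000·149200000/202100000 = -163100 N.

-163 kN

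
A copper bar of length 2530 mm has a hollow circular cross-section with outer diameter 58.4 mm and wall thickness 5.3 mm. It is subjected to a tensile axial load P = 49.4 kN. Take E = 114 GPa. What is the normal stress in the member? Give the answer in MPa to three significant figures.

A = 884.1 mm².
σ = N/A = 49400/884.1 = 55.87 MPa.

55.9 MPa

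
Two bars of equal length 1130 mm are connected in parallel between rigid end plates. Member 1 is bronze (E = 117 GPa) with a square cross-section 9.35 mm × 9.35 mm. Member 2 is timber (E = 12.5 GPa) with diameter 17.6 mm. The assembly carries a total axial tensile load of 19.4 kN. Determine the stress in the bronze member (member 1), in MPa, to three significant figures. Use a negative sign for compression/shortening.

A_1 = 87.42 mm².
A_2 = 243.3 mm².
Equal strain + equilibrium ⇒ each member carries load in proportion to AE: A₁E₁ = 10230000 N, A₂E₂ = 3041000 N, ΣAE = 13270000 N.
σ₁ = P·E₁/ΣAE = 19400·117000/13270000 = 171.1 MPa.

171 MPa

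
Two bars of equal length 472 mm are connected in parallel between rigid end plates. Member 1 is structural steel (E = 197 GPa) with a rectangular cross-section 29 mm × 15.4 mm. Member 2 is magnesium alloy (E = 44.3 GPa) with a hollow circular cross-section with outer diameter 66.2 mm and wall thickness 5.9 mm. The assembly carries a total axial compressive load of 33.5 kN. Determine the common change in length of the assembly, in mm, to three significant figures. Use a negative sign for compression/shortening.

A_1 = 446.6 mm².
A_2 = 1118 mm².
Equal strain + equilibrium ⇒ each member carries load in proportion to AE: A₁E₁ = 87980000 N, A₂E₂ = 49510000 N, ΣAE = 137500000 N.
δ = PL/ΣAE = -33500·472/137500000 = -0.115 mm.

-0.115 mm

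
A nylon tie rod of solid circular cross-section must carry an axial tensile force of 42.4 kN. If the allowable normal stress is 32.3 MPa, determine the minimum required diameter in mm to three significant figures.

Required area A ≥ P/σ_allow = 42400/32.3 = 1313 mm².
For a solid circular section, d ≥ √(4A/π) = 40.88 mm.

40.9 mm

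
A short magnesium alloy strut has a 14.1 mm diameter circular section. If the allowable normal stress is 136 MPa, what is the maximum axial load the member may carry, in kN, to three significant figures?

A = 156.1 mm².
P_max = σ_allow · A = 136 · 156.1 = 21240 N = 21.24 kN.

21.2 kN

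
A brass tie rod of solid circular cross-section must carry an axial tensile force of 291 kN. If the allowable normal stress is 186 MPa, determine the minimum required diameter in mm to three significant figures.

44.6 mm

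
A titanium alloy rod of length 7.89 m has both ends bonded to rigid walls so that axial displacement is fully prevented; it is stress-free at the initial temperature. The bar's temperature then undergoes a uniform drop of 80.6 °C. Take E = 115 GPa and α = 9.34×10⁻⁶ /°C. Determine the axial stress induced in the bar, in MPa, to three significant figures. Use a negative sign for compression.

86.6 MPa

Free thermal expansion αLΔT = 9.34e-6 · 7890 · -80.6 = -5.94 mm.
The walls impose strain ε = −(-5.94)/7890 = 7.5280e-04; σ = Eε = 115000 · 7.5280e-04 = 86.57 MPa.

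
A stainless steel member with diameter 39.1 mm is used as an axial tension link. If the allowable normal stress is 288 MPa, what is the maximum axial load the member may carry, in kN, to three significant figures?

A = 1201 mm².
P_max = σ_allow · A = 288 · 1201 = 345800 N = 345.8 kN.

346 kN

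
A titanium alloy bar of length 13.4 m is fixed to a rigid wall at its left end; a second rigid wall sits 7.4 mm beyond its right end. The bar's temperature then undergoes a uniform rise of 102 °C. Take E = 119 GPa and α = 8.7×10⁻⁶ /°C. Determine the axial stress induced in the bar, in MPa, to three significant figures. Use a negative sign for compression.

Free thermal expansion αLΔT = 8.7e-6 · 13400 · 102 = 11.89 mm.
The walls engage after the gap closes; constrained expansion = 11.89 − 7.4 = 4.491 mm.
The walls impose strain ε = −(4.491)/13400 = -3.3516e-04; σ = Eε = 119000 · -3.3516e-04 = -39.88 MPa.

-39.9 MPa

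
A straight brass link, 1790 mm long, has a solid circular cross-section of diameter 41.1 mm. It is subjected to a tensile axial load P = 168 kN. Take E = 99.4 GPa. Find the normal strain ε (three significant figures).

A = 1327 mm².
σ = N/A = 126.6 MPa; ε = σ/E = 126.6/99400 = 1.274e-03.

0.00127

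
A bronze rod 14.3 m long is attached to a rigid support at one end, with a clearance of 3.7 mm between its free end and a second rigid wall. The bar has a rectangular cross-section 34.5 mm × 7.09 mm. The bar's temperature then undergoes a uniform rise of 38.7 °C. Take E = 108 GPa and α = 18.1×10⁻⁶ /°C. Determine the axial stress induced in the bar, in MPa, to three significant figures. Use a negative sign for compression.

Free thermal expansion αLΔT = 18.1e-6 · 14300 · 38.7 = 10.02 mm.
The walls engage after the gap closes; constrained expansion = 10.02 − 3.7 = 6.317 mm.
The walls impose strain ε = −(6.317)/14300 = -4.4173e-04; σ = Eε = 108000 · -4.4173e-04 = -47.71 MPa.

-47.7 MPa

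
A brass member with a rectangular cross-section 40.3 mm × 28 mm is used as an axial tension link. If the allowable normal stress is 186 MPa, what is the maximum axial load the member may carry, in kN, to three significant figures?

A = 1128 mm².
P_max = σ_allow · A = 186 · 1128 = 209900 N = 209.9 kN.

210 kN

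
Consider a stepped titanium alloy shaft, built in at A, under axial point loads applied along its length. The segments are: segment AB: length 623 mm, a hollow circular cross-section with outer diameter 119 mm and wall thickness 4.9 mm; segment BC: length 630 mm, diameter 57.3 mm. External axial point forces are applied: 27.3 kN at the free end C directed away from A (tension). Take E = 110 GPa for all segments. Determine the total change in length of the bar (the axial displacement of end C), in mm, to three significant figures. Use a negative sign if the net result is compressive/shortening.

0.149 mm

Internal axial forces (sectioning from the free end, tension +): N_BC = 27.3 kN, N_AB = 27.3 kN.
A_AB = 1756 mm².
A_BC = 2579 mm².
δ_AB = 27300·623/(1756·110000) = 0.08803 mm
δ_BC = 27300·630/(2579·110000) = 0.06063 mm
δ = Σδ_i = 0.1487 mm.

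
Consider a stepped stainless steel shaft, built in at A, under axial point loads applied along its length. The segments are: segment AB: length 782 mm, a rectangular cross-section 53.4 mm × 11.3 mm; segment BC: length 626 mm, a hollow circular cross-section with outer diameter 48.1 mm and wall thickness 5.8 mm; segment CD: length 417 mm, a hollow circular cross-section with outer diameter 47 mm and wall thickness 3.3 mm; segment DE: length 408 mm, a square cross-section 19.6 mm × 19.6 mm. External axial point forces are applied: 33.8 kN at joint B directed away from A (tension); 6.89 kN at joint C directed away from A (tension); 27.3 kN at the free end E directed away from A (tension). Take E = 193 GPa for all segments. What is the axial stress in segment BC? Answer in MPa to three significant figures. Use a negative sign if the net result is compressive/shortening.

44.4 MPa

Internal axial forces (sectioning from the free end, tension +): N_DE = 27.3 kN, N_CD = 27.3 kN, N_BC = 34.19 kN, N_AB = 67.99 kN.
A_BC = 770.8 mm².
σ_BC = N_BC/A_BC = 34190/770.8 = 44.36 MPa.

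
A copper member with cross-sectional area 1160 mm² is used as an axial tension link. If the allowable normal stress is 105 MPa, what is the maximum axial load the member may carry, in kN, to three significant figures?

P_max = σ_allow · A = 105 · 1160 = 121800 N = 121.8 kN.

122 kN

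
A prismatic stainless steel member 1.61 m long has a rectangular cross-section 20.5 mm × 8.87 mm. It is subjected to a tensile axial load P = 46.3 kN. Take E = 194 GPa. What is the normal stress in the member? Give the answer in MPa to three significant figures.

255 MPa

A = 181.8 mm².
σ = N/A = 46300/181.8 = 254.6 MPa.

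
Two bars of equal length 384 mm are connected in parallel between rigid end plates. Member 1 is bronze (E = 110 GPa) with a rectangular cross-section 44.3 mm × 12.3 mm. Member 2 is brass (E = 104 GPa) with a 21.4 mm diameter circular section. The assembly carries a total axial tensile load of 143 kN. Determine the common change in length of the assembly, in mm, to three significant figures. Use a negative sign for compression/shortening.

0.564 mm

A_1 = 544.9 mm².
A_2 = 359.7 mm².
Equal strain + equilibrium ⇒ each member carries load in proportion to AE: A₁E₁ = 59940000 N, A₂E₂ = 37410000 N, ΣAE = 97340000 N.
δ = PL/ΣAE = 143000·384/97340000 = 0.5641 mm.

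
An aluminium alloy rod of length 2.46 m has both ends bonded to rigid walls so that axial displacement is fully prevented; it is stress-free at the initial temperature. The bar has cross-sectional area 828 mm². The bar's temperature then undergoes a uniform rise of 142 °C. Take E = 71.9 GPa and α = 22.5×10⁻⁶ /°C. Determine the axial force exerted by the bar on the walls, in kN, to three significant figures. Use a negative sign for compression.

-190 kN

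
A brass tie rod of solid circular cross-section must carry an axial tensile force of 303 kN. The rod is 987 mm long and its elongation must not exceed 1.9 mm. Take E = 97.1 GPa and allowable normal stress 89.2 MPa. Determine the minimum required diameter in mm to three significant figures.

Required area A ≥ P/σ_allow = 303000/89.2 = 3397 mm².
For a solid circular section, d ≥ √(4A/π) = 65.76 mm.
Elongation limit: A ≥ PL/(Eδ_allow) = 303000·987/(97100·1.9) = 1621 mm² ⇒ d ≥ 45.43 mm.
The stress limit governs.

65.8 mm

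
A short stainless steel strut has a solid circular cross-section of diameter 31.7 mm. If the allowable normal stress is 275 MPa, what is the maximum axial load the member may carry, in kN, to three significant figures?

217 kN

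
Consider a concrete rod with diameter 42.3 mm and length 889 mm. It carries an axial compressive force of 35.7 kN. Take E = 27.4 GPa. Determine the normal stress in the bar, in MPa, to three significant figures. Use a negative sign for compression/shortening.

-25.4 MPa

A = 1405 mm².
σ = N/A = -35700/1405 = -25.4 MPa.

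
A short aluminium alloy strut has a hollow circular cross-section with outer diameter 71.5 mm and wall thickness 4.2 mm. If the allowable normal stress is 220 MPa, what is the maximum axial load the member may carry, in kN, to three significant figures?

195 kN

A = 888 mm².
P_max = σ_allow · A = 220 · 888 = 195400 N = 195.4 kN.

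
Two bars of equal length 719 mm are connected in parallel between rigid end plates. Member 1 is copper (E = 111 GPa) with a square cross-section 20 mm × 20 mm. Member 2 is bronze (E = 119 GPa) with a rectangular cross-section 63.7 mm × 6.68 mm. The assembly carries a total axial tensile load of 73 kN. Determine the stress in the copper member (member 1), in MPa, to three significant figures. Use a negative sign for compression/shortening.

A_1 = 400 mm².
A_2 = 425.5 mm².
Equal strain + equilibrium ⇒ each member carries load in proportion to AE: A₁E₁ = 44400000 N, A₂E₂ = 50640000 N, ΣAE = 95040000 N.
σ₁ = P·E₁/ΣAE = 73000·111000/95040000 = 85.26 MPa.

85.3 MPa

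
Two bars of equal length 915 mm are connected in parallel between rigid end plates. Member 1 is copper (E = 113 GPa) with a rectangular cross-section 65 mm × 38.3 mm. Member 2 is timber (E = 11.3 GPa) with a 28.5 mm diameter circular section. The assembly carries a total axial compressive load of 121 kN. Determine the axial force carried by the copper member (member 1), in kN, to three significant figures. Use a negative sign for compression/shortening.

A_1 = 2490 mm².
A_2 = 637.9 mm².
Equal strain + equilibrium ⇒ each member carries load in proportion to AE: A₁E₁ = 281300000 N, A₂E₂ = 7209000 N, ΣAE = 288500000 N.
F₁ = P·A₁E₁/ΣAE = -121000·281300000/288500000 = -118000 N.

-118 kN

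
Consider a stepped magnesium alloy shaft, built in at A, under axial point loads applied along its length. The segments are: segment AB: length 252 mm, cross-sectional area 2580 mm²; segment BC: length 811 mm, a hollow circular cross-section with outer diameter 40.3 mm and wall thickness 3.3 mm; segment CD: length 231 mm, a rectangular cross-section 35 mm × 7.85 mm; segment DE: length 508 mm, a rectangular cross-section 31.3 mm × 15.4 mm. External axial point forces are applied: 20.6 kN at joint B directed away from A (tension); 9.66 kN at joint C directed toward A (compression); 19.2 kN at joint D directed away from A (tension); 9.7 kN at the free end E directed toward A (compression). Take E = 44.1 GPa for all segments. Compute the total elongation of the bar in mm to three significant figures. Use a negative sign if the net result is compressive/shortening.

Internal axial forces (sectioning from the free end, tension +): N_DE = -9.7 kN, N_CD = 9.5 kN, N_BC = -0.16 kN, N_AB = 20.44 kN.
A_BC = 383.6 mm².
A_CD = 274.8 mm².
A_DE = 482 mm².
δ_AB = 20440·252/(2580·44100) = 0.04527 mm
δ_BC = -160·811/(383.6·44100) = -0.007671 mm
δ_CD = 9500·231/(274.8·44100) = 0.1811 mm
δ_DE = -9700·508/(482·44100) = -0.2318 mm
δ = Σδ_i = -0.01309 mm.

-0.0131 mm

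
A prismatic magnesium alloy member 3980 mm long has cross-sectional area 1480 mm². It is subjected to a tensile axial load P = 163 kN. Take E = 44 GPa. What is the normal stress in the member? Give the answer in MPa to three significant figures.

110 MPa

σ = N/A = 163000/1480 = 110.1 MPa.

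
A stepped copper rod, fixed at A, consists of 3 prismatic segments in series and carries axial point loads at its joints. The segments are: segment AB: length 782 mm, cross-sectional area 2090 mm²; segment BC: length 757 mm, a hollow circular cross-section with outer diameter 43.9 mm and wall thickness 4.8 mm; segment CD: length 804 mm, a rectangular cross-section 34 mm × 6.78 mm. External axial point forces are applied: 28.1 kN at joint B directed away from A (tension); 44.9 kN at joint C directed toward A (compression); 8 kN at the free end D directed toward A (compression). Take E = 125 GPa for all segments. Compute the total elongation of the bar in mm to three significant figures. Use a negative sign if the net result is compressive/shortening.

Internal axial forces (sectioning from the free end, tension +): N_CD = -8 kN, N_BC = -52.9 kN, N_AB = -24.8 kN.
A_BC = 589.6 mm².
A_CD = 230.5 mm².
δ_AB = -24800·782/(2090·125000) = -0.07423 mm
δ_BC = -52900·757/(589.6·125000) = -0.5433 mm
δ_CD = -8000·804/(230.5·125000) = -0.2232 mm
δ = Σδ_i = -0.8408 mm.

-0.841 mm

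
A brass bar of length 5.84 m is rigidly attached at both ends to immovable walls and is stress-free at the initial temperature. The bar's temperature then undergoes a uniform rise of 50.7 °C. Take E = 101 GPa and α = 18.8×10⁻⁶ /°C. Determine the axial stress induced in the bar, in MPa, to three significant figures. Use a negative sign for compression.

Free thermal expansion αLΔT = 18.8e-6 · 5840 · 50.7 = 5.566 mm.
The walls impose strain ε = −(5.566)/5840 = -9.5316e-04; σ = Eε = 101000 · -9.5316e-04 = -96.27 MPa.

-96.3 MPa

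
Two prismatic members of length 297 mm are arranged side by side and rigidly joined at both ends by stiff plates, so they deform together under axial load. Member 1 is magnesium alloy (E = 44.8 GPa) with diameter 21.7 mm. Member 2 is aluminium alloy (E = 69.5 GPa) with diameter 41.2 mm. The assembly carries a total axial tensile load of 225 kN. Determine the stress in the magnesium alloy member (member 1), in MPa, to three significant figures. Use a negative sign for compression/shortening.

A_1 = 369.8 mm².
A_2 = 1333 mm².
Equal strain + equilibrium ⇒ each member carries load in proportion to AE: A₁E₁ = 16570000 N, A₂E₂ = 92660000 N, ΣAE = 109200000 N.
σ₁ = P·E₁/ΣAE = 225000·44800/109200000 = 92.29 MPa.

92.3 MPa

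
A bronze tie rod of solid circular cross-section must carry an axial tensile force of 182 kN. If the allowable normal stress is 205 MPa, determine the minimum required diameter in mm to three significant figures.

Required area A ≥ P/σ_allow = 182000/205 = 887.8 mm².
For a solid circular section, d ≥ √(4A/π) = 33.62 mm.

33.6 mm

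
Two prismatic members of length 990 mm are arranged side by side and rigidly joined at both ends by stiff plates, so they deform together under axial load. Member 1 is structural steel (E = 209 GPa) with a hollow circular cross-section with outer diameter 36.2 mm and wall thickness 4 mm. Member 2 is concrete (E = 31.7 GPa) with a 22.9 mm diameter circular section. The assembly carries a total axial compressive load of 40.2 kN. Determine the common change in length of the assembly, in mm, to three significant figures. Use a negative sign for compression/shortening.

-0.408 mm

A_1 = 404.6 mm².
A_2 = 411.9 mm².
Equal strain + equilibrium ⇒ each member carries load in proportion to AE: A₁E₁ = 84570000 N, A₂E₂ = 13060000 N, ΣAE = 97630000 N.
δ = PL/ΣAE = -40200·990/97630000 = -0.4077 mm.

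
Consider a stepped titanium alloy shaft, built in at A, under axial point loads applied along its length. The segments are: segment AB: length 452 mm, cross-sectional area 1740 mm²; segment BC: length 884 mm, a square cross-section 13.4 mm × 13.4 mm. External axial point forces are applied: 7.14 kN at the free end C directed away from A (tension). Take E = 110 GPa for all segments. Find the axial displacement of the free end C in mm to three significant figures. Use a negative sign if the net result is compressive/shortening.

Internal axial forces (sectioning from the free end, tension +): N_BC = 7.14 kN, N_AB = 7.14 kN.
A_BC = 179.6 mm².
δ_AB = 7140·452/(1740·110000) = 0.01686 mm
δ_BC = 7140·884/(179.6·110000) = 0.3196 mm
δ = Σδ_i = 0.3364 mm.

0.336 mm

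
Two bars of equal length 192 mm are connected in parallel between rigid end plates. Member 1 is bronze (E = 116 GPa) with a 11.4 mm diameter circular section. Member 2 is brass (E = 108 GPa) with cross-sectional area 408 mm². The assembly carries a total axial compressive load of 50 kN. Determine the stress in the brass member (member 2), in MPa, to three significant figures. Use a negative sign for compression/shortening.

A_1 = 102.1 mm².
Equal strain + equilibrium ⇒ each member carries load in proportion to AE: A₁E₁ = 11840000 N, A₂E₂ = 44060000 N, ΣAE = 55900000 N.
σ₂ = P·E₂/ΣAE = -50000·108000/55900000 = -96.59 MPa.

-96.6 MPa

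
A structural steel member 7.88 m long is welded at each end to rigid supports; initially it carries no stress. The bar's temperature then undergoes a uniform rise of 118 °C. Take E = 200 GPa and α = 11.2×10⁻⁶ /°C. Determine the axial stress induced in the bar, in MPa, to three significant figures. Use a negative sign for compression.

-264 MPa

Free thermal expansion αLΔT = 11.2e-6 · 7880 · 118 = 10.41 mm.
The walls impose strain ε = −(10.41)/7880 = -1.3216e-03; σ = Eε = 200000 · -1.3216e-03 = -264.3 MPa.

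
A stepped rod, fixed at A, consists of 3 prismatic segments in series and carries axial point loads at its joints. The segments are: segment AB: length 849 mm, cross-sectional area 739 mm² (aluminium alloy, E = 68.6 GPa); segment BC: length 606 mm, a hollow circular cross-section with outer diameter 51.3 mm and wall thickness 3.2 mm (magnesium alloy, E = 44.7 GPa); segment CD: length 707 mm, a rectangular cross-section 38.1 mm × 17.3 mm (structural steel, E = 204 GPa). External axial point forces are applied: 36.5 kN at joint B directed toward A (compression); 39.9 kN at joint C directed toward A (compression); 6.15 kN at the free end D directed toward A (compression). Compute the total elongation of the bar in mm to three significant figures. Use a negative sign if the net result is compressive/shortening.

Internal axial forces (sectioning from the free end, tension +): N_CD = -6.15 kN, N_BC = -46.05 kN, N_AB = -82.55 kN.
A_BC = 483.6 mm².
A_CD = 659.1 mm².
δ_AB = -82550·849/(739·68600) = -1.382 mm
δ_BC = -46050·606/(483.6·44700) = -1.291 mm
δ_CD = -6150·707/(659.1·204000) = -0.03234 mm
δ = Σδ_i = -2.706 mm.

-2.71 mm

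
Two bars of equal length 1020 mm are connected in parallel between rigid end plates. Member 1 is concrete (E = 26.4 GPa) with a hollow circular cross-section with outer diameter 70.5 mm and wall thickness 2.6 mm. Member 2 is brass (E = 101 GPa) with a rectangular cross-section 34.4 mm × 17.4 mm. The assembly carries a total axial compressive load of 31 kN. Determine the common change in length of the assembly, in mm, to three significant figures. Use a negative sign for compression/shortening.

-0.421 mm

A_1 = 554.6 mm².
A_2 = 598.6 mm².
Equal strain + equilibrium ⇒ each member carries load in proportion to AE: A₁E₁ = 14640000 N, A₂E₂ = 60450000 N, ΣAE = 75100000 N.
δ = PL/ΣAE = -31000·1020/75100000 = -0.4211 mm.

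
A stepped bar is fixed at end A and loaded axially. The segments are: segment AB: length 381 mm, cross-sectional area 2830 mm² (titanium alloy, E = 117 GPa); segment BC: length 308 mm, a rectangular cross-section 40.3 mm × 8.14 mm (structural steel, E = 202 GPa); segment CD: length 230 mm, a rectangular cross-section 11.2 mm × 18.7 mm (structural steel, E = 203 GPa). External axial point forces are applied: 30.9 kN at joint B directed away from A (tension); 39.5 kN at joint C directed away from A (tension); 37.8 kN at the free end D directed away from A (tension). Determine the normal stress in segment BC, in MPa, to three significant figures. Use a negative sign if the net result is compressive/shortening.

Internal axial forces (sectioning from the free end, tension +): N_CD = 37.8 kN, N_BC = 77.3 kN, N_AB = 108.2 kN.
A_BC = 328 mm².
σ_BC = N_BC/A_BC = 77300/328 = 235.6 MPa.

236 MPa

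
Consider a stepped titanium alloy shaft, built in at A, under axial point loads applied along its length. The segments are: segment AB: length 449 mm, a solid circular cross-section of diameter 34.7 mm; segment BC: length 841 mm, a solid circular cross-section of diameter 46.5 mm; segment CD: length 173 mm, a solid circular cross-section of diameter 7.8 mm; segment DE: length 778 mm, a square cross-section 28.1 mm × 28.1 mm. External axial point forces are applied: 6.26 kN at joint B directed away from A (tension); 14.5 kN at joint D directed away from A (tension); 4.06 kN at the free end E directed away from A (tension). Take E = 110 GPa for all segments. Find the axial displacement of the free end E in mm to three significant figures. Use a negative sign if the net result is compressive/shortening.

0.838 mm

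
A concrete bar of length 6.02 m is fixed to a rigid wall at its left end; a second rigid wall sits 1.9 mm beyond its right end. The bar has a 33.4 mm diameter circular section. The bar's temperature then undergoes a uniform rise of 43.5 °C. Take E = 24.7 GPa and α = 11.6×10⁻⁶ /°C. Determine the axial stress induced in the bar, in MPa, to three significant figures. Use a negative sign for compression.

-4.67 MPa

Free thermal expansion αLΔT = 11.6e-6 · 6020 · 43.5 = 3.038 mm.
The walls engage after the gap closes; constrained expansion = 3.038 − 1.9 = 1.138 mm.
The walls impose strain ε = −(1.138)/6020 = -1.8899e-04; σ = Eε = 24700 · -1.8899e-04 = -4.668 MPa.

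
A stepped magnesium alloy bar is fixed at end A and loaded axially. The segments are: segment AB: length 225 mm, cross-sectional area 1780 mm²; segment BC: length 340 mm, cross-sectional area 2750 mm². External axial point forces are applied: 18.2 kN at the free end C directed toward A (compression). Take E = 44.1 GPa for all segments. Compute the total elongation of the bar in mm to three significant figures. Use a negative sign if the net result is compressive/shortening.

Internal axial forces (sectioning from the free end, tension +): N_BC = -18.2 kN, N_AB = -18.2 kN.
δ_AB = -18200·225/(1780·44100) = -0.05217 mm
δ_BC = -18200·340/(2750·44100) = -0.05102 mm
δ = Σδ_i = -0.1032 mm.

-0.103 mm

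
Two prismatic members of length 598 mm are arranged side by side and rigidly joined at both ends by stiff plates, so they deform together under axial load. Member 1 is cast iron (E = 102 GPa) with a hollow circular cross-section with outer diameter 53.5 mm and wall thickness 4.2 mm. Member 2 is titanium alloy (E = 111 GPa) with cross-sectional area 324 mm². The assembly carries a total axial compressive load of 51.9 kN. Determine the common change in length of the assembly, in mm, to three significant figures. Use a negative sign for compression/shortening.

-0.303 mm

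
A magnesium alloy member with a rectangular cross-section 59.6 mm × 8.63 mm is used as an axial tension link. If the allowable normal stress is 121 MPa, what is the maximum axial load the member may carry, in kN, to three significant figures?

A = 514.3 mm².
P_max = σ_allow · A = 121 · 514.3 = 62240 N = 62.24 kN.

62.2 kN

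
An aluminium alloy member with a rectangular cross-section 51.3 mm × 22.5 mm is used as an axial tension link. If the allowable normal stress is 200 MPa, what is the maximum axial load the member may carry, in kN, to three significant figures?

231 kN

A = 1154 mm².
P_max = σ_allow · A = 200 · 1154 = 230800 N = 230.8 kN.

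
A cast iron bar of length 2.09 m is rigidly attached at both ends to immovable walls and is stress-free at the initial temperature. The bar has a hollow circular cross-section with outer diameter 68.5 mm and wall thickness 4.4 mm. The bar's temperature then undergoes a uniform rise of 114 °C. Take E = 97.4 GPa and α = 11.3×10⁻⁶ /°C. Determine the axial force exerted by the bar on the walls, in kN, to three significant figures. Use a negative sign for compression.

Free thermal expansion αLΔT = 11.3e-6 · 2090 · 114 = 2.692 mm.
The walls impose strain ε = −(2.692)/2090 = -1.2882e-03; σ = Eε = 97400 · -1.2882e-03 = -125.5 MPa.
Wall reaction R = σ·A = -125.5·886.1 = -111200 N = -111.2 kN.

-111 kN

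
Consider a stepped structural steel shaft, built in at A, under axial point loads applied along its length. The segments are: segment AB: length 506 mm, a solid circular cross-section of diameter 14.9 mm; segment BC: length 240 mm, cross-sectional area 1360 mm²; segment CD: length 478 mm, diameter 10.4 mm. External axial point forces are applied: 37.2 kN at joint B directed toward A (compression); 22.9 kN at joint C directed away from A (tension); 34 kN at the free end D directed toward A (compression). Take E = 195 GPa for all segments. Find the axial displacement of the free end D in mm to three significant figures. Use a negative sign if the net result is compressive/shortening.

-1.71 mm

Internal axial forces (sectioning from the free end, tension +): N_CD = -34 kN, N_BC = -11.1 kN, N_AB = -48.3 kN.
A_AB = 174.4 mm².
A_CD = 84.95 mm².
δ_AB = -48300·506/(174.4·195000) = -0.7188 mm
δ_BC = -11100·240/(1360·195000) = -0.01005 mm
δ_CD = -34000·478/(84.95·195000) = -0.9811 mm
δ = Σδ_i = -1.71 mm.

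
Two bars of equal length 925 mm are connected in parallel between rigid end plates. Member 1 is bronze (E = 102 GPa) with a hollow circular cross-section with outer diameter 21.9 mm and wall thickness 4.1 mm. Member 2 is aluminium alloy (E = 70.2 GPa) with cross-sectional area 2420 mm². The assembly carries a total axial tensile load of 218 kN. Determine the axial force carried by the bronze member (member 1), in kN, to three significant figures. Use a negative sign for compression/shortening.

26.4 kN

A_1 = 229.3 mm².
Equal strain + equilibrium ⇒ each member carries load in proportion to AE: A₁E₁ = 23390000 N, A₂E₂ = 169900000 N, ΣAE = 193300000 N.
F₁ = P·A₁E₁/ΣAE = 218000·23390000/193300000 = 26380 N.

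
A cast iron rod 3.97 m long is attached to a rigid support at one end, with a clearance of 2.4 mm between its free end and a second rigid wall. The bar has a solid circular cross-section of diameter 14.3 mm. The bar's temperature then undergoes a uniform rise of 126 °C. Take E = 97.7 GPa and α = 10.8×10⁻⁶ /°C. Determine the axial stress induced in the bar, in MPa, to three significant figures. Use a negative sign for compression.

-73.9 MPa

Free thermal expansion αLΔT = 10.8e-6 · 3970 · 126 = 5.402 mm.
The walls engage after the gap closes; constrained expansion = 5.402 − 2.4 = 3.002 mm.
The walls impose strain ε = −(3.002)/3970 = -7.5627e-04; σ = Eε = 97700 · -7.5627e-04 = -73.89 MPa.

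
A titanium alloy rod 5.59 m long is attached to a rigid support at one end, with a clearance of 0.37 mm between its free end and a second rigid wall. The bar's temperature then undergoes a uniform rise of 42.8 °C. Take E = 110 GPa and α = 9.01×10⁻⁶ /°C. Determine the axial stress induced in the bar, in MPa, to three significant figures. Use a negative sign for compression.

-35.1 MPa

Free thermal expansion αLΔT = 9.01e-6 · 5590 · 42.8 = 2.156 mm.
The walls engage after the gap closes; constrained expansion = 2.156 − 0.37 = 1.786 mm.
The walls impose strain ε = −(1.786)/5590 = -3.1944e-04; σ = Eε = 110000 · -3.1944e-04 = -35.14 MPa.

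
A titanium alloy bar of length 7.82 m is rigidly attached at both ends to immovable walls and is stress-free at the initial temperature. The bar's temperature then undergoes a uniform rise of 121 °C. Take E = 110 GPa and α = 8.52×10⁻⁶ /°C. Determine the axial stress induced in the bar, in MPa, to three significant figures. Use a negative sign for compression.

-113 MPa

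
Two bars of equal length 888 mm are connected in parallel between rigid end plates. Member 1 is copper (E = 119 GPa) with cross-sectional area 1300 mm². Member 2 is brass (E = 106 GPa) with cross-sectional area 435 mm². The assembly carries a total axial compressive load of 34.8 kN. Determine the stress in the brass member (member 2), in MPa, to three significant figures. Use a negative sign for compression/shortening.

Equal strain + equilibrium ⇒ each member carries load in proportion to AE: A₁E₁ = 154700000 N, A₂E₂ = 46110000 N, ΣAE = 200800000 N.
σ₂ = P·E₂/ΣAE = -34800·106000/200800000 = -18.37 MPa.

-18.4 MPa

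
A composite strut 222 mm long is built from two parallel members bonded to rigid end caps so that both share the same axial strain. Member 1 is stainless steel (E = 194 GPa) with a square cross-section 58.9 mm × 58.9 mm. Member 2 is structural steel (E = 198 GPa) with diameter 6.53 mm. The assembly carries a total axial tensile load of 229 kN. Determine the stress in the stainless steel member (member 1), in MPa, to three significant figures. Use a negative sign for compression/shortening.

65.4 MPa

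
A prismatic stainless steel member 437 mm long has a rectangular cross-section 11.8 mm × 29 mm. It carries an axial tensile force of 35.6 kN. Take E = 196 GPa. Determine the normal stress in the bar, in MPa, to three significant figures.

104 MPa

A = 342.2 mm².
σ = N/A = 35600/342.2 = 104 MPa.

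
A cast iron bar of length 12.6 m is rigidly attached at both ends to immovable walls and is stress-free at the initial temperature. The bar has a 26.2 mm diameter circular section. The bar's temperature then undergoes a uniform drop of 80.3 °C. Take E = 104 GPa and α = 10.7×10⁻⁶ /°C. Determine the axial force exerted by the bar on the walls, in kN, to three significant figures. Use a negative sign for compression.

48.2 kN

Free thermal expansion αLΔT = 10.7e-6 · 12600 · -80.3 = -10.83 mm.
The walls impose strain ε = −(-10.83)/12600 = 8.5921e-04; σ = Eε = 104000 · 8.5921e-04 = 89.36 MPa.
Wall reaction R = σ·A = 89.36·539.1 = 48180 N = 48.18 kN.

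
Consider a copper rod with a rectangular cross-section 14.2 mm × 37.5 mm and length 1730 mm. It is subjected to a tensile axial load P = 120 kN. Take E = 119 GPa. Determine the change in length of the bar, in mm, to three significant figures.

A = 532.5 mm².
δ_mech = NL/(AE) = 120000·1730/(532.5·119000) = 3.276 mm.

3.28 mm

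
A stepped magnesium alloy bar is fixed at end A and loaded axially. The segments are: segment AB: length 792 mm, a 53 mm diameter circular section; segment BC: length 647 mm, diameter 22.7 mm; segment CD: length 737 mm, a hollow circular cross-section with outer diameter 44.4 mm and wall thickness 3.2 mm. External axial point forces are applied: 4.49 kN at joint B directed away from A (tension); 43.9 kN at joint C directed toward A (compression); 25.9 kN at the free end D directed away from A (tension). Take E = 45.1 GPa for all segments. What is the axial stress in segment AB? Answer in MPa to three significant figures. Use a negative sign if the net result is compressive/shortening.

-6.12 MPa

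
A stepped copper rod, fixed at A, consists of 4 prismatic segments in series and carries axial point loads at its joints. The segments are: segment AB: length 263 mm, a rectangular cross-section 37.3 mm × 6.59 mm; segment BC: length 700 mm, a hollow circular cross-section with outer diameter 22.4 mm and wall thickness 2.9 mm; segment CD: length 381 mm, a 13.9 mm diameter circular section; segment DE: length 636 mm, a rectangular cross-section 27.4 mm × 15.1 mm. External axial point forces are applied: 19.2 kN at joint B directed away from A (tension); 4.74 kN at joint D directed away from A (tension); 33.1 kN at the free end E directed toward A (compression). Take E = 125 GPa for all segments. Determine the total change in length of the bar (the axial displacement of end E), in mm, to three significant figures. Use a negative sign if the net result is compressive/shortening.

Internal axial forces (sectioning from the free end, tension +): N_DE = -33.1 kN, N_CD = -28.36 kN, N_BC = -28.36 kN, N_AB = -9.16 kN.
A_AB = 245.8 mm².
A_BC = 177.7 mm².
A_CD = 151.7 mm².
A_DE = 413.7 mm².
δ_AB = -9160·263/(245.8·125000) = -0.07841 mm
δ_BC = -28360·700/(177.7·125000) = -0.8939 mm
δ_CD = -28360·381/(151.7·125000) = -0.5696 mm
δ_DE = -33100·636/(413.7·125000) = -0.407 mm
δ = Σδ_i = -1.949 mm.

-1.95 mm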